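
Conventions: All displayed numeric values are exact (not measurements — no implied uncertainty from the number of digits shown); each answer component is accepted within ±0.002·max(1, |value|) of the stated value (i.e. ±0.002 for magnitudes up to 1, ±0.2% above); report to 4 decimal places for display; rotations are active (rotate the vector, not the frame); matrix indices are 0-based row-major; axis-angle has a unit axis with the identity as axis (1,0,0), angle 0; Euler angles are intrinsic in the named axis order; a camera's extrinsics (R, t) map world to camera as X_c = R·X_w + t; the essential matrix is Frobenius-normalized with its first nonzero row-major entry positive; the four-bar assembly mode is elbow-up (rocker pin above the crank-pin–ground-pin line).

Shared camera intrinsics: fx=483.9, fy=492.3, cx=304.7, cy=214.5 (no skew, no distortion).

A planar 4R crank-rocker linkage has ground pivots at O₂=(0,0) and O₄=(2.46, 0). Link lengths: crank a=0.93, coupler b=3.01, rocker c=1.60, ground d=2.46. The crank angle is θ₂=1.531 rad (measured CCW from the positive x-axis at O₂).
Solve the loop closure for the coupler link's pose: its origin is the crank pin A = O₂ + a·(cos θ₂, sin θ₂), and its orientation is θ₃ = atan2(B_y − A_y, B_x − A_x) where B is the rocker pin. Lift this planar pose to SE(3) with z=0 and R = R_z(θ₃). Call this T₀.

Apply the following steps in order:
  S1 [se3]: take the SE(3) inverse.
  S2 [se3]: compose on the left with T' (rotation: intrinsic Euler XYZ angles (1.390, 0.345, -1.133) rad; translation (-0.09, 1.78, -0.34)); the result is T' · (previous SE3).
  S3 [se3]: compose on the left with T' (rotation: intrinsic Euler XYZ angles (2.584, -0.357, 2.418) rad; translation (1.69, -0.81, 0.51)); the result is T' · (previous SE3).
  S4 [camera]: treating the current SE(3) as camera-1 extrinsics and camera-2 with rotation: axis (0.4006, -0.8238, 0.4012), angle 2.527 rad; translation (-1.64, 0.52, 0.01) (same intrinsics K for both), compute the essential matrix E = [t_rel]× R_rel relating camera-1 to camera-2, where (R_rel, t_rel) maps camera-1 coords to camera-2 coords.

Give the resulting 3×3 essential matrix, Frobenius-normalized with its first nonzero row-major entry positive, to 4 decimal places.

source (fourbar_fk): coupler pose = R=[0.9812 -0.1928 0.0000; 0.1928 0.9812 0.0000; 0.0000 0.0000 1.0000], t=(0.0370, 0.9293, 0.0000)
after S1 (invert_se3): R=[0.9812 0.1928 0.0000; -0.1928 0.9812 0.0000; 0.0000 0.0000 1.0000], t=(-0.2154, -0.9047, 0.0000)
after S2 (compose_se3): R=[0.2272 0.9132 0.3382; -0.0942 0.3663 -0.9257; -0.9693 0.1785 0.1692], t=(-0.9470, 1.4431, -0.4700)
after S3 (compose_se3): R=[0.2376 -0.9308 0.2777; 0.3130 -0.1972 -0.9291; 0.9196 0.3077 0.2445], t=(1.6240, 0.9182, 0.0524)
after S4 (essential): [0.1135 -0.3716 0.0062; -0.0477 -0.4226 -0.5059; -0.2666 0.3823 -0.4415]

matrix = [0.1135 -0.3716 0.0062; -0.0477 -0.4226 -0.5059; -0.2666 0.3823 -0.4415]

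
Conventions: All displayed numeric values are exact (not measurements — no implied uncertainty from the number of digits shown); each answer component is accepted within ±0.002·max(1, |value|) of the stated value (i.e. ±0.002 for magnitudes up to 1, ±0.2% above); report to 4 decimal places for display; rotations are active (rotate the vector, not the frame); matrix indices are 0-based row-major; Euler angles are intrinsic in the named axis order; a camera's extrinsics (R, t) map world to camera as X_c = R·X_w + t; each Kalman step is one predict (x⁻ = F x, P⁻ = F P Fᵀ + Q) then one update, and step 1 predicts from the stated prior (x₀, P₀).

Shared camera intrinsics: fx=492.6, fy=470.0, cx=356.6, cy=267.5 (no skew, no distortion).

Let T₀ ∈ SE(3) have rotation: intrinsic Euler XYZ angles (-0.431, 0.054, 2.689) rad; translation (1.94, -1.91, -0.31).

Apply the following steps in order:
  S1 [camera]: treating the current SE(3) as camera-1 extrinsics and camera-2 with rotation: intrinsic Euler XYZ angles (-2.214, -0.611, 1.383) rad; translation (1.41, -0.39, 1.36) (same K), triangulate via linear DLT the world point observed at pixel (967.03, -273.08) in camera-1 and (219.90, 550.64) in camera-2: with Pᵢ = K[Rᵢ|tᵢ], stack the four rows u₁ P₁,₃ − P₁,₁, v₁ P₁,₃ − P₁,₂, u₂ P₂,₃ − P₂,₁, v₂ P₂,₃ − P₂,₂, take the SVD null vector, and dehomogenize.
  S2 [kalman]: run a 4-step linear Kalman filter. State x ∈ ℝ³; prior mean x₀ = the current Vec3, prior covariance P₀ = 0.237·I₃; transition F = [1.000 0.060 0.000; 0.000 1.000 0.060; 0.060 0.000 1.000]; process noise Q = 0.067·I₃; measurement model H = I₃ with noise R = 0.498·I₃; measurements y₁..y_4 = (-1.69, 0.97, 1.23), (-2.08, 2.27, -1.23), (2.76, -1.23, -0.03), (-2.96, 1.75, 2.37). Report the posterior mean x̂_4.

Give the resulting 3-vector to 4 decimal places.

after S1 (triangulate): (-0.3679, 0.7262, 1.7910)
after S2 (kf_track): (-0.8219, 0.9539, 0.9539)

result = (-0.8219, 0.9539, 0.9539)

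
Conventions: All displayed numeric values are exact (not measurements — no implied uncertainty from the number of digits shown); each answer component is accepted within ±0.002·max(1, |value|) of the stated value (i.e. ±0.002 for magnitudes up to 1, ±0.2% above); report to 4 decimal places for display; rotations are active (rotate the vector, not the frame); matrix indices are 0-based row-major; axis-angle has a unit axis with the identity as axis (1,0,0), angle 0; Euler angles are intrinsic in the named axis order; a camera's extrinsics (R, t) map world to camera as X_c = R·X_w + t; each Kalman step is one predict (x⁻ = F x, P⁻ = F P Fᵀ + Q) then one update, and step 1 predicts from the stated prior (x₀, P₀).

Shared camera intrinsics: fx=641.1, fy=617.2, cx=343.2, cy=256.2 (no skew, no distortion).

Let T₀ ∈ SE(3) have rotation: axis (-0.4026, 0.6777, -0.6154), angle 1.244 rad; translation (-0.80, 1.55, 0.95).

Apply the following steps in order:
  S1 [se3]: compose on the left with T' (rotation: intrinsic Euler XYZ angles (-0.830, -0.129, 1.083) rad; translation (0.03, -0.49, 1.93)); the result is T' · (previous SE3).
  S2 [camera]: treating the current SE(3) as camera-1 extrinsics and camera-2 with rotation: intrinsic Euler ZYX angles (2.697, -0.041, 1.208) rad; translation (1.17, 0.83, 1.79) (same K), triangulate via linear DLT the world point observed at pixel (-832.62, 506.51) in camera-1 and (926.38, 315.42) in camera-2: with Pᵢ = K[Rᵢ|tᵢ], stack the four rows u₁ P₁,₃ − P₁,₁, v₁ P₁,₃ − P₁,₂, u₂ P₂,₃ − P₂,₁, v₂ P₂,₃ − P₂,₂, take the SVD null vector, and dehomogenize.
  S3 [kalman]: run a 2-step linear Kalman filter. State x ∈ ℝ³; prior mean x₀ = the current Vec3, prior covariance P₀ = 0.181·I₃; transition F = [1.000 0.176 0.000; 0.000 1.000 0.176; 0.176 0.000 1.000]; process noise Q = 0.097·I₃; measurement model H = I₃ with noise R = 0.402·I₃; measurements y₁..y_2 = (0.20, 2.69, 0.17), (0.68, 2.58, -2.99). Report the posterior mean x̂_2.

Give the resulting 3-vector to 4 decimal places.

after S1 (compose_se3): R=[0.9341 -0.2841 0.2162; -0.2490 -0.0845 0.9648; -0.2558 -0.9551 -0.1496], t=(-1.8219, 0.0530, 2.3998)
after S2 (triangulate): (-1.4080, 0.9335, 0.4223)
after S3 (kf_track): (0.0080, 2.0241, -1.0399)

result = (0.0080, 2.0241, -1.0399)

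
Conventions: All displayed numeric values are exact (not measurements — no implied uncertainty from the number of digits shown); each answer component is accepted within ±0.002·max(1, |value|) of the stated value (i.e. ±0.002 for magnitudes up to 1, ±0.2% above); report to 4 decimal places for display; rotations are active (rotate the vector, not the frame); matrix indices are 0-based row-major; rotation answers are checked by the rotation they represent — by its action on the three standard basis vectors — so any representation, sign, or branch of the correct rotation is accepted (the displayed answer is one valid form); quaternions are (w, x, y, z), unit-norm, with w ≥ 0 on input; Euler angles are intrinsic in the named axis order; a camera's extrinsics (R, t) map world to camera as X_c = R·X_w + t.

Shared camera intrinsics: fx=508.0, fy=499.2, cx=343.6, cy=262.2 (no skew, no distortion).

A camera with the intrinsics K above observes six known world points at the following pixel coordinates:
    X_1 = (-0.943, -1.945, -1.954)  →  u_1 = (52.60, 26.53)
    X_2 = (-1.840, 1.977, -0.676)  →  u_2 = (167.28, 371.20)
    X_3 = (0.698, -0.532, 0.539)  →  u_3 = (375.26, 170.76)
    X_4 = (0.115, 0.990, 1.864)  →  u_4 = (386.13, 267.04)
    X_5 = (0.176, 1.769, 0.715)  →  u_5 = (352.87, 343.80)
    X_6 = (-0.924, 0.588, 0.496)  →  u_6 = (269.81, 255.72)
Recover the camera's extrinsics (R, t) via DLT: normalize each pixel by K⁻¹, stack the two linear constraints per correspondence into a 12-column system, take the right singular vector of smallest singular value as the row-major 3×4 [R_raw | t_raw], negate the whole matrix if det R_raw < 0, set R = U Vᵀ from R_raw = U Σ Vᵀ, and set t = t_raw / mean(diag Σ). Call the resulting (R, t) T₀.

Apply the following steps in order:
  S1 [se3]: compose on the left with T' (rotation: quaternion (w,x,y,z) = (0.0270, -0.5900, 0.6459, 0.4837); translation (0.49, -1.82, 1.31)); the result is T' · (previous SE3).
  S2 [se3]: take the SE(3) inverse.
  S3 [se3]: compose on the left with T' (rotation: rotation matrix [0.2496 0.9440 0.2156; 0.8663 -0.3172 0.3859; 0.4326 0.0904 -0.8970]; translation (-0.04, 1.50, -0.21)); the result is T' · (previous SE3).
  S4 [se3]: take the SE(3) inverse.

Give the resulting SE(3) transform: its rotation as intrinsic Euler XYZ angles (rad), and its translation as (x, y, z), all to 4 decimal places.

rotation (euler_xyz) = (0.6772, 0.2765, -3.0506), translation = (-2.2061, 3.4245, -0.6152)

source (pnp_recover): camera pose = R=[0.8527 0.0512 0.5200; 0.0814 0.9700 -0.2290; -0.5161 0.2376 0.8229], t=(-0.4900, -0.4700, 5.7896)
after S1 (compose_se3): R=[-0.0453 -0.9075 -0.4177; -0.9799 -0.0409 0.1953; -0.1943 0.4182 -0.8874], t=(-2.0940, 2.4200, -1.7439)
after S2 (invert_se3): R=[-0.0453 -0.9799 -0.1943; -0.9075 -0.0409 0.4182; -0.4177 0.1953 -0.8874], t=(1.9375, -1.0720, -2.8947)
after S3 (compose_se3): R=[-0.9580 -0.2411 0.1550; 0.0874 -0.7606 -0.6434; 0.2730 -0.6028 0.7497], t=(-1.1924, 2.4015, 3.1279)
after S4 (invert_se3): R=[-0.9580 0.0874 0.2730; -0.2411 -0.7606 -0.6028; 0.1550 -0.6434 0.7497], t=(-2.2061, 3.4245, -0.6152)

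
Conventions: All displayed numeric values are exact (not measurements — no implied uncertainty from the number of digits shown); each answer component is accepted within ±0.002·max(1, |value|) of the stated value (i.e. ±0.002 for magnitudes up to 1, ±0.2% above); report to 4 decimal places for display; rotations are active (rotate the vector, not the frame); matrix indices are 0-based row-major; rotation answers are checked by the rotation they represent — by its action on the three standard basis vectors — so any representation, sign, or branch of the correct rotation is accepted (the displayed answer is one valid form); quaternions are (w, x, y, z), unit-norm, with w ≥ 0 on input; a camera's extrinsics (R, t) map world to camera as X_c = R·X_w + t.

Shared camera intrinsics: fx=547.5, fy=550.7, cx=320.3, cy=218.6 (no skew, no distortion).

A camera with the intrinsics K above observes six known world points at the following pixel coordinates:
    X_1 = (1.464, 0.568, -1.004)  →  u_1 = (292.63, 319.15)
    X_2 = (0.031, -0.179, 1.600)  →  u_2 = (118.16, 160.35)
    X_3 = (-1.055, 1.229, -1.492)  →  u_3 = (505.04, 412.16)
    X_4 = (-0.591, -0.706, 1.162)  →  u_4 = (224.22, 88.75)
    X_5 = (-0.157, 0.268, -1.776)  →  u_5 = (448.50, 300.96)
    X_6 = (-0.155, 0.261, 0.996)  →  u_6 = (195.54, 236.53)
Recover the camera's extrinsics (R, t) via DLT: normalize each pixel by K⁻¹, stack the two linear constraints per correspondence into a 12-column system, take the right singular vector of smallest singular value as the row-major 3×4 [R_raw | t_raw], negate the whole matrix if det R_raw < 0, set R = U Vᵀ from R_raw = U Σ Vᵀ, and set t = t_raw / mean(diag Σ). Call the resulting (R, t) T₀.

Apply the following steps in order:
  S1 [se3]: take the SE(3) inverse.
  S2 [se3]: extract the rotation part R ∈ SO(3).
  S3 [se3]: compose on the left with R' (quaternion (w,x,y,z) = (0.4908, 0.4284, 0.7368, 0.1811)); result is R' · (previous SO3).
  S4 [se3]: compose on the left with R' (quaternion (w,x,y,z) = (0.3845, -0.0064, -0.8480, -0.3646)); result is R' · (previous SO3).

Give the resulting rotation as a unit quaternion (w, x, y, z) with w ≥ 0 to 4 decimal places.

source (pnp_recover): camera pose = R=[-0.5942 -0.1188 -0.7955; 0.1416 0.9581 -0.2489; 0.7917 -0.2606 -0.5525], t=(-0.1800, 0.1500, 4.7401)
after S1 (invert_se3): R=[-0.5942 0.1416 0.7917; -0.1188 0.9581 -0.2606; -0.7955 -0.2489 -0.5525], t=(-3.8811, 1.0701, 2.5130)
after S2 (rot_of_se3): [-0.5942 0.1416 0.7917; -0.1188 0.9581 -0.2606; -0.7955 -0.2489 -0.5525]
after S3 (compose_so3): [-0.6627 0.1944 -0.7232; -0.4259 0.6964 0.5775; 0.6159 0.6908 -0.3787]
after S4 (compose_so3): [-0.0562 -0.3813 0.9227; 0.2499 0.8894 0.3828; -0.9666 0.2521 0.0453]

rotation (quat) = (0.6853, -0.0477, 0.6892, 0.2303)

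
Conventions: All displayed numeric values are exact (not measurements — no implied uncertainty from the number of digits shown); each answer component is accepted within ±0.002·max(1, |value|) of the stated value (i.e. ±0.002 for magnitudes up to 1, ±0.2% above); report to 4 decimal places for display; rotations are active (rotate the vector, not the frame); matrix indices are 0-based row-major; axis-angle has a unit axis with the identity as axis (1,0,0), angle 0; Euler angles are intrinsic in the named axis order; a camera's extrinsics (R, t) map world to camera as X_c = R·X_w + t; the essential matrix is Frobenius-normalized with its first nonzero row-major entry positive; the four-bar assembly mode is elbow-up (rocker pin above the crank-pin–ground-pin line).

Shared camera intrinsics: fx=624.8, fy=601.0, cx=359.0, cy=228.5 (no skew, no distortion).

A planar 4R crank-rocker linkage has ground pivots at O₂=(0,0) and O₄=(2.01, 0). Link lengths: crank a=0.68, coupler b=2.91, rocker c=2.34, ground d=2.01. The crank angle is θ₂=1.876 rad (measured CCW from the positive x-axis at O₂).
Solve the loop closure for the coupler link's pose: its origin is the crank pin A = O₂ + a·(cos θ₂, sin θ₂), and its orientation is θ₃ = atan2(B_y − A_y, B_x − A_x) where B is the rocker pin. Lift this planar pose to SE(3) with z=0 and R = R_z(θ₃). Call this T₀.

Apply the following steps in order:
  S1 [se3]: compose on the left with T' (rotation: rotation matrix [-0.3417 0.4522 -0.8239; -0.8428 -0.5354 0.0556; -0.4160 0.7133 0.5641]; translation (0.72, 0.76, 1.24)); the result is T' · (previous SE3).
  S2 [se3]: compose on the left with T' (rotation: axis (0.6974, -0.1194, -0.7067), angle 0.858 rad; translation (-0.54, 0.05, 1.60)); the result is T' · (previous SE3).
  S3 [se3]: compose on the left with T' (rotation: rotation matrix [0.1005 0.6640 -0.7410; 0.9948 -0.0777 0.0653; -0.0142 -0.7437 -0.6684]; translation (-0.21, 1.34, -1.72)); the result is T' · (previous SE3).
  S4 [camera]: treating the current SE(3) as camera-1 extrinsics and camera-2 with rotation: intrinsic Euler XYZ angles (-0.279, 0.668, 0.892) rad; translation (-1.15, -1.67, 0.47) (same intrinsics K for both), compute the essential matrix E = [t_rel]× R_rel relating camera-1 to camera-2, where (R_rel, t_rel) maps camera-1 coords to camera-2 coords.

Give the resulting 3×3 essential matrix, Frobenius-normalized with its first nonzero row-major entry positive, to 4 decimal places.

source (fourbar_fk): coupler pose = R=[0.8150 -0.5794 0.0000; 0.5794 0.8150 0.0000; 0.0000 0.0000 1.0000], t=(-0.2043, 0.6486, 0.0000)
after S1 (compose_se3): R=[-0.0164 0.5666 -0.8239; -0.9971 0.0519 0.0556; 0.0743 0.8224 0.5641], t=(1.0831, 0.5849, 1.7876)
after S2 (compose_se3): R=[-0.5373 0.2776 -0.7964; -0.6847 -0.6949 0.2197; -0.4925 0.6634 0.5634], t=(0.1801, -1.0659, 3.3168)
after S3 (compose_se3): R=[-0.1438 -0.9250 -0.3516; -0.5134 0.3734 -0.7726; 0.8460 0.0695 -0.5286], t=(-3.3572, 1.8186, -3.1467)
after S4 (essential): [0.2706 0.0485 -0.6001; 0.0321 -0.5507 -0.1974; 0.1059 0.4361 -0.1402]

matrix = [0.2706 0.0485 -0.6001; 0.0321 -0.5507 -0.1974; 0.1059 0.4361 -0.1402]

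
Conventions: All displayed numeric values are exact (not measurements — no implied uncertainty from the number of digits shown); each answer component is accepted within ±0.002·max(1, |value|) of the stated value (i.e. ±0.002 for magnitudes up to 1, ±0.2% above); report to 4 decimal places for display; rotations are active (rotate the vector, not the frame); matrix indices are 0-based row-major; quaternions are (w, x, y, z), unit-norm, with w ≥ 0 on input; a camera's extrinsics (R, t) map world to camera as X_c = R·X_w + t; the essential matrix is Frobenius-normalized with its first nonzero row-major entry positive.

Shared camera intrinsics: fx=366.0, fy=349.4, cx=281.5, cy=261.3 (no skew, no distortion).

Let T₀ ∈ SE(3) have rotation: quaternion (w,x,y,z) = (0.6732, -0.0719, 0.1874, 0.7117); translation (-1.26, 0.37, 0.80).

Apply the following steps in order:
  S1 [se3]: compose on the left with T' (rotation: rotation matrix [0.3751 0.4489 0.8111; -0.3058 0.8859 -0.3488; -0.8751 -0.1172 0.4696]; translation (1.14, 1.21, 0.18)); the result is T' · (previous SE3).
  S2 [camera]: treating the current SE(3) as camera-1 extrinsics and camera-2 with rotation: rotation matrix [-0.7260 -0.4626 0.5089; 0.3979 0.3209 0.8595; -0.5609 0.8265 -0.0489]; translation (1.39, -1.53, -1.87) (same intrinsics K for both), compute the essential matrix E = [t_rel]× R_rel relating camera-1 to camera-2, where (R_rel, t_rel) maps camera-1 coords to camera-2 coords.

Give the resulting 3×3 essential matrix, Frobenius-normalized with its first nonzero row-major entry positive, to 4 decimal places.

matrix = [0.4124 0.3314 -0.3578; -0.0710 0.3649 -0.2190; 0.5377 -0.3387 0.0460]

after S1 (compose_se3): R=[0.0991 -0.2422 0.9651; 0.9742 0.2213 -0.0445; -0.2028 0.9446 0.2579], t=(1.4823, 1.6441, 1.6149)
after S2 (essential): [0.4124 0.3314 -0.3578; -0.0710 0.3649 -0.2190; 0.5377 -0.3387 0.0460]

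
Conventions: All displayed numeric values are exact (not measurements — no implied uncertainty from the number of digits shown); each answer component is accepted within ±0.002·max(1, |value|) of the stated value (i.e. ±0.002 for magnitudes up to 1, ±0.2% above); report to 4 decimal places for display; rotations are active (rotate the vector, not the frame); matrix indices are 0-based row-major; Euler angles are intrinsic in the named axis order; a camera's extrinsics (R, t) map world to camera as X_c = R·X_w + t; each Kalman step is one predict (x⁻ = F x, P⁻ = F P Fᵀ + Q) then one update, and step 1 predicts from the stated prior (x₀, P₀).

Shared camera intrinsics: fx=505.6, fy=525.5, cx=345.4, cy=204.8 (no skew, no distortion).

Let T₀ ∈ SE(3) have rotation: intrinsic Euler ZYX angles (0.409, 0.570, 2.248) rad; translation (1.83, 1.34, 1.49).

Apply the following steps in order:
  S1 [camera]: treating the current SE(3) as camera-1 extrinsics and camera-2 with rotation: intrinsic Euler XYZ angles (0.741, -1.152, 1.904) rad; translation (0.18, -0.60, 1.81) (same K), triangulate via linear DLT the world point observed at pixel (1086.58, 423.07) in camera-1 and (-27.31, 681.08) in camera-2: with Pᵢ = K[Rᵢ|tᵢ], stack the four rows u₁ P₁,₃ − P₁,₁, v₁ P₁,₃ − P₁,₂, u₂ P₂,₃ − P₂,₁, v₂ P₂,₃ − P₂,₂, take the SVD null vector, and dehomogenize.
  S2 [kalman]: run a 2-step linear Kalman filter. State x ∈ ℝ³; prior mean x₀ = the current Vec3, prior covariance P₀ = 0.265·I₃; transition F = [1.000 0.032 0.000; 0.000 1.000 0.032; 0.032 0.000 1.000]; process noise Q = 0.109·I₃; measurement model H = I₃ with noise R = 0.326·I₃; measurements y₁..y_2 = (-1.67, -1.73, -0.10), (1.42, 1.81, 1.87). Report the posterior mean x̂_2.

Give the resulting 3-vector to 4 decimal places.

result = (0.3642, 0.7777, 0.8197)

after S1 (triangulate): (0.6233, 1.6641, -0.0990)
after S2 (kf_track): (0.3642, 0.7777, 0.8197)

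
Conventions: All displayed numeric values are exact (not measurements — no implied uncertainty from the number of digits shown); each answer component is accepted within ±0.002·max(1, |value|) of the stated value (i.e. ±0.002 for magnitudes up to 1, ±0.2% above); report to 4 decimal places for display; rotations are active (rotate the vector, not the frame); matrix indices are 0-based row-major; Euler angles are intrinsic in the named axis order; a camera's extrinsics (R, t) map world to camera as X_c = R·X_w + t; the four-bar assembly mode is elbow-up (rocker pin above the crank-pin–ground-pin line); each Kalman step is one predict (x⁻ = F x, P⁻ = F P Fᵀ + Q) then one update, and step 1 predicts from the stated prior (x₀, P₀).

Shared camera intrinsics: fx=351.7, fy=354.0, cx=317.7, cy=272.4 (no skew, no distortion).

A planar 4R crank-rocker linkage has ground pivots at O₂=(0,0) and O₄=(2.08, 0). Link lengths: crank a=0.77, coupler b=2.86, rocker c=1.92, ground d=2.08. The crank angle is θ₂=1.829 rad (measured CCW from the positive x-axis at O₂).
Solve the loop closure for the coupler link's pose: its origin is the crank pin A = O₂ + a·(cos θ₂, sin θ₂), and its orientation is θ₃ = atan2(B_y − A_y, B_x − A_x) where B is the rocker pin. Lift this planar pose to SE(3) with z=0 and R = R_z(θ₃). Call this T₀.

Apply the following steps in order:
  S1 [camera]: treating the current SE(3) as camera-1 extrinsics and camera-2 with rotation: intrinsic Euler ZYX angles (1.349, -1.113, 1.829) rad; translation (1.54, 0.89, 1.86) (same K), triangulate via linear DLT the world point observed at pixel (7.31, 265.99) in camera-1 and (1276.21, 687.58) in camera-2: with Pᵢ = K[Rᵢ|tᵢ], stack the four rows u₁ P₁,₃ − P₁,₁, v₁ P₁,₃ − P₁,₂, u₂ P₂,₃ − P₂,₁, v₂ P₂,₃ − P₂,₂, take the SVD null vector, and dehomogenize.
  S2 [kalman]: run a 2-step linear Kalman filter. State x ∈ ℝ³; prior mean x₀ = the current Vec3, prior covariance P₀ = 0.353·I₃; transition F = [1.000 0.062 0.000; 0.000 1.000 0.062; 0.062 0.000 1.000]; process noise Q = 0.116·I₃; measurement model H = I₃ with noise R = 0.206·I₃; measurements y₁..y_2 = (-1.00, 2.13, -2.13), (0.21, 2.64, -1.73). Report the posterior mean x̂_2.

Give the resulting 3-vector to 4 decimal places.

result = (-0.2596, 2.0294, -1.5024)

source (fourbar_fk): coupler pose = R=[0.9165 -0.4001 0.0000; 0.4001 0.9165 0.0000; 0.0000 0.0000 1.0000], t=(-0.1966, 0.7445, 0.0000)
after S1 (triangulate): (-0.8094, -0.4757, 0.8476)
after S2 (kf_track): (-0.2596, 2.0294, -1.5024)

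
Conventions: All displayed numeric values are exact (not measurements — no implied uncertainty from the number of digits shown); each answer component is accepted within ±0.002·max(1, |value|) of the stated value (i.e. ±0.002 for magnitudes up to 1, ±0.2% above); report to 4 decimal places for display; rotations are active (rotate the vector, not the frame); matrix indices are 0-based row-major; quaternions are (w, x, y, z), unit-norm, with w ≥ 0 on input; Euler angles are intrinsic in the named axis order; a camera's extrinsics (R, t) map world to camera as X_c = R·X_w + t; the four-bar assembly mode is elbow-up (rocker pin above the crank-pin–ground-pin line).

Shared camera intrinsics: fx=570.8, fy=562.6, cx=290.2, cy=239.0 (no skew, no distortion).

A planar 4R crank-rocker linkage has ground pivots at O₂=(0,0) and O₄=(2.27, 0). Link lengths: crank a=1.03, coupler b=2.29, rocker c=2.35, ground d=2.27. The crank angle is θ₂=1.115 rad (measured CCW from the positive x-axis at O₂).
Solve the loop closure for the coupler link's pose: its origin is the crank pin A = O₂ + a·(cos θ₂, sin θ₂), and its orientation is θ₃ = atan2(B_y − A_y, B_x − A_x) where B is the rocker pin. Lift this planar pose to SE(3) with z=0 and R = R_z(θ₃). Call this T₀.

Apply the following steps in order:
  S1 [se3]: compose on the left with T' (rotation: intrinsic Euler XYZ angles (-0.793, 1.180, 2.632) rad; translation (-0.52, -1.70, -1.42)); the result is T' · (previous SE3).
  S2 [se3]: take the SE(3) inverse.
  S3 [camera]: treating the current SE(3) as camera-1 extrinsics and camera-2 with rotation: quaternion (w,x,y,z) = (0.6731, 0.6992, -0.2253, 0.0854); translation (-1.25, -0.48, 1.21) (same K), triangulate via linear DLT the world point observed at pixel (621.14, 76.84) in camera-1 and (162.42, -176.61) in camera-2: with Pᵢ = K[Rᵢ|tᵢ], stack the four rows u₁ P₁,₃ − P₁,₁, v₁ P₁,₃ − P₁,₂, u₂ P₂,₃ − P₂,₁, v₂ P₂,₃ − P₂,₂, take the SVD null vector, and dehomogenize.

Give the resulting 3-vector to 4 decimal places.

source (fourbar_fk): coupler pose = R=[0.7828 -0.6223 0.0000; 0.6223 0.7828 0.0000; 0.0000 0.0000 1.0000], t=(0.4534, 0.9248, 0.0000)
after S1 (compose_se3): R=[-0.3759 0.0615 0.9246; 0.5369 -0.7988 0.2714; 0.7553 0.5984 0.2673], t=(-0.8426, -1.5534, -0.4529)
after S2 (invert_se3): R=[-0.3759 0.5369 0.7553; 0.0615 -0.7988 0.5984; 0.9246 0.2714 0.2673], t=(0.8593, -0.9181, 1.3217)
after S3 (triangulate): (1.6106, 1.3413, 1.4440)

result = (1.6106, 1.3413, 1.4440)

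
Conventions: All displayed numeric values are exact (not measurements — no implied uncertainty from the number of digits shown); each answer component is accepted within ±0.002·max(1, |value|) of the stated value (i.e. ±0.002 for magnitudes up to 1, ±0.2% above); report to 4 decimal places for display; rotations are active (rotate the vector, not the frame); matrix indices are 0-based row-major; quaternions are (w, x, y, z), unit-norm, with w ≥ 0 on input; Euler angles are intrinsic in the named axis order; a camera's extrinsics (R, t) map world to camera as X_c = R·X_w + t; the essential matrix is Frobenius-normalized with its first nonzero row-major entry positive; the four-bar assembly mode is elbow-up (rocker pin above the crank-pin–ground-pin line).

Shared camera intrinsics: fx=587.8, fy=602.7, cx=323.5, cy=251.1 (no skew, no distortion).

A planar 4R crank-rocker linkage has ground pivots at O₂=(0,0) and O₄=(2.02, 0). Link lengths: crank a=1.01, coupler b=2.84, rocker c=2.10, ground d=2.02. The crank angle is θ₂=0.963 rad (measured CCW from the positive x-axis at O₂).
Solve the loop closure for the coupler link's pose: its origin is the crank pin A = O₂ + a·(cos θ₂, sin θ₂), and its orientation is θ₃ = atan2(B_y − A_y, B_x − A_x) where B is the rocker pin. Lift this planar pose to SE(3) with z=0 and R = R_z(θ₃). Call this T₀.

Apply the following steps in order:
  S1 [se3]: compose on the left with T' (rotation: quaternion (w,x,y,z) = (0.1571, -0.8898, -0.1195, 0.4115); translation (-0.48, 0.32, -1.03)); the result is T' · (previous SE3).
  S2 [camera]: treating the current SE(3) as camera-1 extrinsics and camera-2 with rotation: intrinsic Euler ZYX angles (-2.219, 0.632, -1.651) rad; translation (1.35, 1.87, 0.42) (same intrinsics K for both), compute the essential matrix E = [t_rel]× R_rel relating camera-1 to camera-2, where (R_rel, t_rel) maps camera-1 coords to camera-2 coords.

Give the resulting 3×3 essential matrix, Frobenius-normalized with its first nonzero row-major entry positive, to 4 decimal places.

matrix = [0.1311 -0.6577 -0.1194; 0.2753 0.1952 0.1741; -0.5746 0.0251 -0.2468]

source (fourbar_fk): coupler pose = R=[0.9547 -0.2974 0.0000; 0.2974 0.9547 0.0000; 0.0000 0.0000 1.0000], t=(0.5768, 0.8291, 0.0000)
after S1 (compose_se3): R=[0.6289 -0.1086 -0.7698; 0.0522 -0.9821 0.1812; -0.7757 -0.1542 -0.6120], t=(-0.0459, -0.2473, -1.7440)
after S2 (essential): [0.1311 -0.6577 -0.1194; 0.2753 0.1952 0.1741; -0.5746 0.0251 -0.2468]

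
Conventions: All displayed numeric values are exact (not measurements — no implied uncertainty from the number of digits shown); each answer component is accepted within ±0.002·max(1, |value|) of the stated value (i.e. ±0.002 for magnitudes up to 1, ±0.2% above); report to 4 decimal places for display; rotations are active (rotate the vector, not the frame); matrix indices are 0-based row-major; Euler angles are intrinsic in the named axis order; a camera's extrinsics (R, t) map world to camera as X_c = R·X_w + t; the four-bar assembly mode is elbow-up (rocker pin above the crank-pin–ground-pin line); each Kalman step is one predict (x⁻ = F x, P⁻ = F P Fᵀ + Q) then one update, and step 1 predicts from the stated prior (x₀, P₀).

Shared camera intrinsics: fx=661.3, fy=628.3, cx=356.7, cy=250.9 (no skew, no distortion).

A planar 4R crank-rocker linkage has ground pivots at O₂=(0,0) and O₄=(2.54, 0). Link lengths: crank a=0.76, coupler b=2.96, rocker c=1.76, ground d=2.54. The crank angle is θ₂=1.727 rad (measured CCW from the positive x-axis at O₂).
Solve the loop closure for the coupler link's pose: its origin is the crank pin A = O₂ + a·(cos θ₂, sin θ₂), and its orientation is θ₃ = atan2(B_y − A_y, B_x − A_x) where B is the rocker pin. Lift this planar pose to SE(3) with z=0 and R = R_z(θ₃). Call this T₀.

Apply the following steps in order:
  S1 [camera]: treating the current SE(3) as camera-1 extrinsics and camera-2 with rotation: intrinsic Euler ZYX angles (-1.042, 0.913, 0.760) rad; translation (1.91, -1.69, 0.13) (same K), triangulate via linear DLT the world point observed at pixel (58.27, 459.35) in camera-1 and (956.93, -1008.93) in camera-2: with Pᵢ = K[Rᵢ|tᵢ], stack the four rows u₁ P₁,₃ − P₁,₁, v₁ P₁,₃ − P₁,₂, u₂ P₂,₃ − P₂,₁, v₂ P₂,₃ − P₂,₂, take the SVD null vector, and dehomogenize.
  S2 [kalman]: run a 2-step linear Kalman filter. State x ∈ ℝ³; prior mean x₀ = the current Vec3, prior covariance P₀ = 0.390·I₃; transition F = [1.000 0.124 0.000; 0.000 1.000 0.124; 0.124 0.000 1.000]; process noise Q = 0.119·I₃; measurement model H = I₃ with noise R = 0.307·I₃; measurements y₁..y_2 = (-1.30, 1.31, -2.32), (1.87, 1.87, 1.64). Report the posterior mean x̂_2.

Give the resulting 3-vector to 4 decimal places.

result = (0.5318, 1.4150, 0.4244)

source (fourbar_fk): coupler pose = R=[0.9406 -0.3394 0.0000; 0.3394 0.9406 0.0000; 0.0000 0.0000 1.0000], t=(-0.1182, 0.7507, 0.0000)
after S1 (triangulate): (-0.6422, -0.0025, 1.5987)
after S2 (kf_track): (0.5318, 1.4150, 0.4244)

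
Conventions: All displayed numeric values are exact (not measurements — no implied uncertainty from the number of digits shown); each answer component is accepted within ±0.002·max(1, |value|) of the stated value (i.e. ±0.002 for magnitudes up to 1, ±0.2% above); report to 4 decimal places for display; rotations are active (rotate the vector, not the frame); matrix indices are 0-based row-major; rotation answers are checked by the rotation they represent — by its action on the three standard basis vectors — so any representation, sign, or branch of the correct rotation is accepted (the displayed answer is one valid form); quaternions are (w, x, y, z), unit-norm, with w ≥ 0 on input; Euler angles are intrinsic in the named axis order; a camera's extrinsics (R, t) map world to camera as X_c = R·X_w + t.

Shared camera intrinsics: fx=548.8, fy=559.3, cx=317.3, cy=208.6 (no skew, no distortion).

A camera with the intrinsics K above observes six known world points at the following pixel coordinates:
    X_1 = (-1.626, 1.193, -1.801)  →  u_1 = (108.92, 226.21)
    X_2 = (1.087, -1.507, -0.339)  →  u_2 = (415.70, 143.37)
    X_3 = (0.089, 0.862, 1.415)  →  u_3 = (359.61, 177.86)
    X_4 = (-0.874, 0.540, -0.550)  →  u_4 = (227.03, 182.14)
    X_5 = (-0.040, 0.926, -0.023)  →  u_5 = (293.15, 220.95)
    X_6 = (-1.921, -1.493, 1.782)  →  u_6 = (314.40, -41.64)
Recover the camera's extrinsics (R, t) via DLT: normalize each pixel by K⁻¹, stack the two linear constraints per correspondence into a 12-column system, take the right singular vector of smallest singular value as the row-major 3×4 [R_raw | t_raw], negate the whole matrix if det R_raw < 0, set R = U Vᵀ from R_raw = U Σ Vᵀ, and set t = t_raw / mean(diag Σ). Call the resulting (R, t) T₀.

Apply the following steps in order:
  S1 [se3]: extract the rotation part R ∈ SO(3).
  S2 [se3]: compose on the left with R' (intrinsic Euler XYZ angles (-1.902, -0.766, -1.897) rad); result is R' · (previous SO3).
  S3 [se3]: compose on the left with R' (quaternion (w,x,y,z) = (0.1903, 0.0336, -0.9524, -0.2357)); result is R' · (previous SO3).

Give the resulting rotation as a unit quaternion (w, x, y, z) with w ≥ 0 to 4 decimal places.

rotation (quat) = (0.3198, 0.2117, 0.8560, 0.3466)

source (pnp_recover): camera pose = R=[0.7547 -0.2577 0.6034; 0.5940 0.6589 -0.4615; -0.2786 0.7067 0.6503], t=(-0.0500, -0.4300, 6.9098)
after S1 (rot_of_se3): [0.7547 -0.2577 0.6034; 0.5940 0.6589 -0.4615; -0.2786 0.7067 0.6503]
after S2 (compose_so3): [0.4244 0.0194 -0.9053; 0.3148 0.9342 0.1676; 0.8490 -0.3561 0.3904]
after S3 (compose_so3): [-0.7058 0.1408 0.6943; 0.5842 0.6700 0.4580; -0.4007 0.7289 -0.5551]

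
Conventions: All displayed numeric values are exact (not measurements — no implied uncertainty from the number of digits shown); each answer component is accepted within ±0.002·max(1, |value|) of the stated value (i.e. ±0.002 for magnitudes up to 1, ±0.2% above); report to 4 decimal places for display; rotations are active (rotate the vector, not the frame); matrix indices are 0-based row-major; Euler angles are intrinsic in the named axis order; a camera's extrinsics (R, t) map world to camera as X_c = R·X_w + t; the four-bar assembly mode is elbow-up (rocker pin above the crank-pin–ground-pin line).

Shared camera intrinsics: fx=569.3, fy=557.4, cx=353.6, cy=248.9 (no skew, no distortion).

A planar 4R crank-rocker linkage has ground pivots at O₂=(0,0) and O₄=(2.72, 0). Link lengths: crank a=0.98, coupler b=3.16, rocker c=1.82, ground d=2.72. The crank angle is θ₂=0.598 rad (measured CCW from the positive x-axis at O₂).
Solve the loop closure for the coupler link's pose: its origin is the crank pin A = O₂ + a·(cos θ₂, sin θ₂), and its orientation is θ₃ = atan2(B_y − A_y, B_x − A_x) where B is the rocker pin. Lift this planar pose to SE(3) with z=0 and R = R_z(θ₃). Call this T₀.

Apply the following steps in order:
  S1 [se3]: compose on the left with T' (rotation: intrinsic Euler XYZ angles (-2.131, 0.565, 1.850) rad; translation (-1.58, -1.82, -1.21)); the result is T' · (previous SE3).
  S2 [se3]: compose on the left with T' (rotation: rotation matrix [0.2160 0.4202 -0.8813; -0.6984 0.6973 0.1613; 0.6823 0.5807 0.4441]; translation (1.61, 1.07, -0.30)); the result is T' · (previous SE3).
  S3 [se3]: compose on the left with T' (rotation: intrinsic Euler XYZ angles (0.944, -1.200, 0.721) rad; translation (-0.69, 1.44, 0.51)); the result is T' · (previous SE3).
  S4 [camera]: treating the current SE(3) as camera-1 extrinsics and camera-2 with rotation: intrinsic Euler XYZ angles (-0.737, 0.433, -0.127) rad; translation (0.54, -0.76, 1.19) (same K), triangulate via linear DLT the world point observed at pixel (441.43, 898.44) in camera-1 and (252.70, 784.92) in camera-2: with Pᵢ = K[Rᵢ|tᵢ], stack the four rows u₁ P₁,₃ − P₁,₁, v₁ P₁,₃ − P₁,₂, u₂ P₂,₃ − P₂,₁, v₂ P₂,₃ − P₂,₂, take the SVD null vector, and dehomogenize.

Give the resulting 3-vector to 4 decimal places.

source (fourbar_fk): coupler pose = R=[0.9606 -0.2781 0.0000; 0.2781 0.9606 0.0000; 0.0000 0.0000 1.0000], t=(0.8099, 0.5517, 0.0000)
after S1 (compose_se3): R=[-0.4493 -0.7151 0.5354; -0.2086 0.6667 0.7155; -0.8687 0.2098 -0.4488], t=(-2.2165, -1.8111, -1.9551)
after S2 (compose_se3): R=[0.5809 -0.0592 0.8118; 0.0283 0.9982 0.0526; -0.8135 -0.0076 0.5815], t=(2.0933, 1.0398, -3.7323)
after S3 (compose_se3): R=[0.9096 -0.2478 -0.3336; 0.1608 0.9501 -0.2673; 0.3832 0.1894 0.9040], t=(3.1097, 3.1352, 1.9528)
after S4 (triangulate): (-1.9445, 1.2036, 1.7361)

result = (-1.9445, 1.2036, 1.7361)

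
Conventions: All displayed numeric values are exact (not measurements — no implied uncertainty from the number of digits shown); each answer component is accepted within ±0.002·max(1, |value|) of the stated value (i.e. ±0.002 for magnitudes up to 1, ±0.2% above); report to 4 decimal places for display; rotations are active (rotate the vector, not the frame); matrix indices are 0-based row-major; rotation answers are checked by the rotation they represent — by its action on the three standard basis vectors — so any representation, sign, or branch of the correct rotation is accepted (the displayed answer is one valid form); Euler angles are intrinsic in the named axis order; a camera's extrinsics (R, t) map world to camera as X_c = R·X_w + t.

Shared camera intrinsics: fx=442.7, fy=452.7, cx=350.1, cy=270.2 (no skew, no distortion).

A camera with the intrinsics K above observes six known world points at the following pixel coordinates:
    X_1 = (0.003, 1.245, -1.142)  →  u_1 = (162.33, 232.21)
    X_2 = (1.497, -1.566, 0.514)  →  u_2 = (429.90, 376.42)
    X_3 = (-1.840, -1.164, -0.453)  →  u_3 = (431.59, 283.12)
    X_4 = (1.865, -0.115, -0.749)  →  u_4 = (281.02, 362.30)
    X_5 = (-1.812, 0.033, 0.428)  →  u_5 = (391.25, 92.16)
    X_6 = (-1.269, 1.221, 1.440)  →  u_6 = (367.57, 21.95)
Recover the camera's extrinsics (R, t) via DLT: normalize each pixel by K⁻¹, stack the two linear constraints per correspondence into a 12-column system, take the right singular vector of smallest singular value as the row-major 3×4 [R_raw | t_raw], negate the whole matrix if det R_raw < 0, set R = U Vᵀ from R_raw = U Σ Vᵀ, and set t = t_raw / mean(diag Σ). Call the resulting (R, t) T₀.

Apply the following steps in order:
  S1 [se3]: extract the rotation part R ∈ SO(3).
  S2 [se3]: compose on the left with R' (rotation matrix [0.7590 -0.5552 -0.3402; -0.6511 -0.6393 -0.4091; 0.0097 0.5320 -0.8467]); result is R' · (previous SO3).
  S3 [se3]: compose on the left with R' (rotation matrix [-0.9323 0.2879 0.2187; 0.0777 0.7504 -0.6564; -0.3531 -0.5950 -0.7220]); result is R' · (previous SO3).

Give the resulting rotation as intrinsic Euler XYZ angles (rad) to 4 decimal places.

rotation (euler_xyz) = (-0.6211, -1.1184, -0.7261)

source (pnp_recover): camera pose = R=[-0.1222 -0.6701 0.7322; 0.4562 -0.6931 -0.5582; 0.8815 0.2658 0.3904], t=(-0.2200, -0.1500, 4.5701)
after S1 (rot_of_se3): [-0.1222 -0.6701 0.7322; 0.4562 -0.6931 -0.5582; 0.8815 0.2658 0.3904]
after S2 (compose_so3): [-0.6459 -0.2142 0.7328; -0.5727 0.7706 -0.2795; -0.5048 -0.6002 -0.6204]
after S3 (compose_so3): [0.3269 0.2903 -0.8994; -0.1486 0.9556 0.2544; 0.9333 0.0505 0.3555]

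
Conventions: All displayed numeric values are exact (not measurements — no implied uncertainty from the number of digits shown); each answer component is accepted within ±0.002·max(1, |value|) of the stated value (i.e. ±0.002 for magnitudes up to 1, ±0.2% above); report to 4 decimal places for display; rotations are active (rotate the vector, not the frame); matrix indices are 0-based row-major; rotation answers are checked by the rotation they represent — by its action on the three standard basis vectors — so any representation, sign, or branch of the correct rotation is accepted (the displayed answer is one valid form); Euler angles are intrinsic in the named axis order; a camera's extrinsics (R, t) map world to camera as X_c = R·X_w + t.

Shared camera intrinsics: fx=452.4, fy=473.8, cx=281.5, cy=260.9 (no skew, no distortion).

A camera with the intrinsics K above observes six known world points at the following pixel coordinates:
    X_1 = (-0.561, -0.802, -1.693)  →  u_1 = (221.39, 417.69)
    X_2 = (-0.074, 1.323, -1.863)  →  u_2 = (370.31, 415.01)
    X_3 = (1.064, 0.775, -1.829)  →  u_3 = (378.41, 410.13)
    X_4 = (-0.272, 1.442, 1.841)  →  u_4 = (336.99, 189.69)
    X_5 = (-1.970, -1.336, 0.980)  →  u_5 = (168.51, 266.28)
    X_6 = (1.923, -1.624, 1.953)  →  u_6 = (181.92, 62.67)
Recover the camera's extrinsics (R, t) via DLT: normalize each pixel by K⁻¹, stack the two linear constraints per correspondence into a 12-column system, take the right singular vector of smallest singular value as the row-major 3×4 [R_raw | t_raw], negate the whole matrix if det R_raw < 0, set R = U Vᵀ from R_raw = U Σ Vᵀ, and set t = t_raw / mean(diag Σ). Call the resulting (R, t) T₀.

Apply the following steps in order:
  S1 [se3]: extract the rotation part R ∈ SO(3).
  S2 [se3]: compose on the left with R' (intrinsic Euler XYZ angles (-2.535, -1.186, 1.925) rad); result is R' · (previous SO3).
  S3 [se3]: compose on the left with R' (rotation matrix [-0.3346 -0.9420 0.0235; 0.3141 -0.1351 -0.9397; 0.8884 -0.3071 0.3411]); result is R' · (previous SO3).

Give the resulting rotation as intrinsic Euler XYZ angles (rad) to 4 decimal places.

rotation (euler_xyz) = (-2.0143, -0.3836, -1.4514)

source (pnp_recover): camera pose = R=[0.3375 0.9363 -0.0974; -0.3453 0.0269 -0.9381; -0.8757 0.3502 0.3324], t=(-0.0800, 0.3701, 6.7902)
after S1 (rot_of_se3): [0.3375 0.9363 -0.0974; -0.3453 0.0269 -0.9381; -0.8757 0.3502 0.3324]
after S2 (compose_so3): [0.8893 -0.4560 0.0348; -0.4366 -0.8238 0.3616; -0.1362 -0.3368 -0.9317]
after S3 (compose_so3): [0.1105 0.9207 -0.3742; 0.4663 0.2845 0.8376; 0.8777 -0.2670 -0.3979]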